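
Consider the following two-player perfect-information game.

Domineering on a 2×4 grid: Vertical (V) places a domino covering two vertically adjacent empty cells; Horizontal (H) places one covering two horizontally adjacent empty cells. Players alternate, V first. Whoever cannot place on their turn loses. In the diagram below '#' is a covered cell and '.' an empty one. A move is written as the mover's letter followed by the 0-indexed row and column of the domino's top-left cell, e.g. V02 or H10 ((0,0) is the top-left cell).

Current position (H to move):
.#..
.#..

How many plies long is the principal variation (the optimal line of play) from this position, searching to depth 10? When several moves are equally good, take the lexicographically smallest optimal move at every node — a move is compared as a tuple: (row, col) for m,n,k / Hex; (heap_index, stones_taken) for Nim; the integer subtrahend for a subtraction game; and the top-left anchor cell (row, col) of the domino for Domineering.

ply 1, H at .#../.#.. | H02=+1→.###/.#..*; H12=+1→.#../.###
ply 2, V at .###/.#.. | V00=-1→####/##..*
ply 3, H at ####/##.. | H12=+1→####/####*
ply 4: ####/#### is terminal -1 (V); from .#../.#.. depth 10

PV length from [.#../.#..]: 3 plies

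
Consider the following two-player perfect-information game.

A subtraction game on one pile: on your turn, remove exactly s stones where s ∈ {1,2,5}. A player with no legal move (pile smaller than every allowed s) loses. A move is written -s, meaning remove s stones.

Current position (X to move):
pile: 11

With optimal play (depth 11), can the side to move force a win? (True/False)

ply 1, X at 11 | -1=-1→10; -2=+1→9*; -5=+1→6
ply 2, O at 9 | -1=-1→8*; -2=-1→7; -5=-1→4
ply 3, X at 8 | -1=-1→7; -2=+1→6*; -5=+1→3
ply 4, O at 6 | -1=-1→5*; -2=-1→4; -5=-1→1
ply 5, X at 5 | -1=-1→4; -2=+1→3*; -5=+1→0
ply 6, O at 3 | -1=-1→2*; -2=-1→1
ply 7, X at 2 | -1=-1→1; -2=+1→0*
ply 8: 0 is terminal -1 (O); from 11 depth 11

X winning at [11]: True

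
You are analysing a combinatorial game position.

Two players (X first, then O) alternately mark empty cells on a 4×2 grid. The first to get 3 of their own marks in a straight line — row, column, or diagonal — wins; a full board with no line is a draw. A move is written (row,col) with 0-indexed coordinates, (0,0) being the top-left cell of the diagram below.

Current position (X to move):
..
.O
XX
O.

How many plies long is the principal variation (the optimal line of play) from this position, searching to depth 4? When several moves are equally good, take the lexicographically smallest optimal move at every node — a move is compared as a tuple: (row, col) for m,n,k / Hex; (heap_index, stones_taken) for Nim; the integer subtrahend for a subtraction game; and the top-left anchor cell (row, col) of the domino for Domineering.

[../.O/XX/O.] X move#1: (0,0):+0/X./.O/XX/O.*, (0,1):+0/.X/.O/XX/O., (1,0):+0/../XO/XX/O., (3,1):+0/../.O/XX/OX
[X./.O/XX/O.] O move#2: (0,1):-1/XO/.O/XX/O., (1,0):+0/X./OO/XX/O.*, (3,1):-1/X./.O/XX/OO
[X./OO/XX/O.] X move#3: (0,1):+0/XX/OO/XX/O.*, (3,1):+0/X./OO/XX/OX
[XX/OO/XX/O.] O move#4: (3,1):+0/XX/OO/XX/OO*
[XX/OO/XX/OO] end (terminal +0, X#5); searched ../.O/XX/O. to 4

PV length from [../.O/XX/O.]: 4 plies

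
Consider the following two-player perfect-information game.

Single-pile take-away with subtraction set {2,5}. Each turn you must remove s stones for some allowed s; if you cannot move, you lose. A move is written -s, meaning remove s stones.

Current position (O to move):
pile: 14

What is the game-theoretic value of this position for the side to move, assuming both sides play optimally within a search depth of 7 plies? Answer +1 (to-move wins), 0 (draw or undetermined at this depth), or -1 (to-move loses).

value(14, O) = -1

p1 O@[14]: -2[12]-1* -5[9]-1
p2 X@[12]: -2[10]-1 -5[7]+1*
p3 O@[7]: -2[5]-1* -5[2]-1
p4 X@[5]: -2[3]-1 -5[0]+1*
p5 O@[0] terminal -1; root [14] d7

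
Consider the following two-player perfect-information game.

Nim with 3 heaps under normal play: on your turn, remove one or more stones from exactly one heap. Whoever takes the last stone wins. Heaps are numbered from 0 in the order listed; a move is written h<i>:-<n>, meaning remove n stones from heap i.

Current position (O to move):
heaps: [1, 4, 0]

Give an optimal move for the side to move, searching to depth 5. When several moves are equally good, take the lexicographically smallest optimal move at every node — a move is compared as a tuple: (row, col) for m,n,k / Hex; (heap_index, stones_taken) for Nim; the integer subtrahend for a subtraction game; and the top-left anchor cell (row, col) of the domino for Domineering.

[(1,4,0)] O move#1: h0:-1:-1/(0,4,0), h1:-1:-1/(1,3,0), h1:-2:-1/(1,2,0), h1:-3:+1/(1,1,0)*, h1:-4:-1/(1,0,0)
[(1,1,0)] X move#2: h0:-1:-1/(0,1,0)*, h1:-1:-1/(1,0,0)
[(0,1,0)] O move#3: h1:-1:+1/(0,0,0)*
[(0,0,0)] end (terminal -1, X#4); searched (1,4,0) to 5

O's best at [(1,4,0)]: h1:-3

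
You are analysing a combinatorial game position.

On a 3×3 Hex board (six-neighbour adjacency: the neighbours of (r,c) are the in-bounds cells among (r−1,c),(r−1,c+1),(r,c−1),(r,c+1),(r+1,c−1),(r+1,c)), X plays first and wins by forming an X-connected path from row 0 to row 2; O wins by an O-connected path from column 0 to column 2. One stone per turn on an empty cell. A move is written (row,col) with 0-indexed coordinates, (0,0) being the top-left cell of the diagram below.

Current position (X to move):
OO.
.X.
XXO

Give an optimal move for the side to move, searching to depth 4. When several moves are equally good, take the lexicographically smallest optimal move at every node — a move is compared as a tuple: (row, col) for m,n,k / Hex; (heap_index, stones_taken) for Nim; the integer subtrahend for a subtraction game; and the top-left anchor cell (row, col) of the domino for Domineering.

X's best at [OO./.X./XXO]: (0,2)

ply 1, X at OO./.X./XXO | (0,2)=+1→OOX/.X./XXO*; (1,0)=-1→OO./XX./XXO; (1,2)=-1→OO./.XX/XXO
ply 2: OOX/.X./XXO is terminal -1 (O); from OO./.X./XXO depth 4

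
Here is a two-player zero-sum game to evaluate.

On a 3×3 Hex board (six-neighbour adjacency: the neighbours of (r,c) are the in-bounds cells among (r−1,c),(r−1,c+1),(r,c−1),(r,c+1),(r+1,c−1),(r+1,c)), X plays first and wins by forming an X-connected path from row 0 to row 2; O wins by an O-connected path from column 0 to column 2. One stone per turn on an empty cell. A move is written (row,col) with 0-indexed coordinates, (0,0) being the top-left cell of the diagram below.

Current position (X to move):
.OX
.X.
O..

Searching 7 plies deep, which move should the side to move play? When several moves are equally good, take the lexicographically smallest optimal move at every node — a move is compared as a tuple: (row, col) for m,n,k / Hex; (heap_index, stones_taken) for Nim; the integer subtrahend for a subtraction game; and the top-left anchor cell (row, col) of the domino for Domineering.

ply 1, X at .OX/.X./O.. | (0,0)=-1→XOX/.X./O..; (1,0)=-1→.OX/XX./O..; (1,2)=+1→.OX/.XX/O..*; (2,1)=+1→.OX/.X./OX.; (2,2)=+1→.OX/.X./O.X
ply 2, O at .OX/.XX/O.. | (0,0)=-1→OOX/.XX/O..*; (1,0)=-1→.OX/OXX/O..; (2,1)=-1→.OX/.XX/OO.; (2,2)=-1→.OX/.XX/O.O
ply 3, X at OOX/.XX/O.. | (1,0)=+1→OOX/XXX/O..*; (2,1)=+1→OOX/.XX/OX.; (2,2)=+1→OOX/.XX/O.X
ply 4, O at OOX/XXX/O.. | (2,1)=-1→OOX/XXX/OO.*; (2,2)=-1→OOX/XXX/O.O
ply 5, X at OOX/XXX/OO. | (2,2)=+1→OOX/XXX/OOX*
ply 6: OOX/XXX/OOX is terminal -1 (O); from .OX/.X./O.. depth 7

X's best at [.OX/.X./O..]: (1,2)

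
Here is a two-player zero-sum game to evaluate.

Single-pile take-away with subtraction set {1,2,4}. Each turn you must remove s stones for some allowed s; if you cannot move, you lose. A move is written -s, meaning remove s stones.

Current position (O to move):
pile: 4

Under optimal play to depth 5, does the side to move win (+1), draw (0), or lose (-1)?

ply 1, O at 4 | -1=+1→3*; -2=-1→2; -4=+1→0
ply 2, X at 3 | -1=-1→2*; -2=-1→1
ply 3, O at 2 | -1=-1→1; -2=+1→0*
ply 4: 0 is terminal -1 (X); from 4 depth 5

value(4, O) = +1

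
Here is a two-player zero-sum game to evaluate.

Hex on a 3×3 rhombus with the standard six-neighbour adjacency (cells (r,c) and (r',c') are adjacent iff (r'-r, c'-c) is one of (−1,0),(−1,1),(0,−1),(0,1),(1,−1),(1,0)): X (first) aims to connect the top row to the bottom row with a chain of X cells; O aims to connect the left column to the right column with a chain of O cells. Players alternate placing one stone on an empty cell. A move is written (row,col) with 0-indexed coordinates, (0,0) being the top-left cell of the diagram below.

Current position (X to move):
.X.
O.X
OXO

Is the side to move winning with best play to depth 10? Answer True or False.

[.X./O.X/OXO] X move#1: (0,0):+1/XX./O.X/OXO*, (0,2):+1/.XX/O.X/OXO, (1,1):+1/.X./OXX/OXO
[XX./O.X/OXO] O move#2: (0,2):-1/XXO/O.X/OXO*, (1,1):-1/XX./OOX/OXO
[XXO/O.X/OXO] X move#3: (1,1):+1/XXO/OXX/OXO*
[XXO/OXX/OXO] end (terminal -1, O#4); searched .X./O.X/OXO to 10

X winning at [.X./O.X/OXO]: True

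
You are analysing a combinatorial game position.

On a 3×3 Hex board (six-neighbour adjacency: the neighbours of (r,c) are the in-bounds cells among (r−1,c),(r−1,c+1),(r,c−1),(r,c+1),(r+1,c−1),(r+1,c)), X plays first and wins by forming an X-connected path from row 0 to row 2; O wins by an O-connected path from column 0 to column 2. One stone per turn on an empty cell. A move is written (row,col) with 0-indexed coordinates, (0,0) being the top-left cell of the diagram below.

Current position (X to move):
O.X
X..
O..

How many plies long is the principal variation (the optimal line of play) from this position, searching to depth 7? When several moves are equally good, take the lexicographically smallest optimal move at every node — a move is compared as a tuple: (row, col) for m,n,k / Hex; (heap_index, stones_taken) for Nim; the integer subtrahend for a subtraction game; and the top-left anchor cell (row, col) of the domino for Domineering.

ply 1, X at O.X/X../O.. | (0,1)=-1→OXX/X../O..; (1,1)=-1→O.X/XX./O..; (1,2)=+1→O.X/X.X/O..*; (2,1)=+1→O.X/X../OX.; (2,2)=-1→O.X/X../O.X
ply 2, O at O.X/X.X/O.. | (0,1)=-1→OOX/X.X/O..*; (1,1)=-1→O.X/XOX/O..; (2,1)=-1→O.X/X.X/OO.; (2,2)=-1→O.X/X.X/O.O
ply 3, X at OOX/X.X/O.. | (1,1)=+1→OOX/XXX/O..*; (2,1)=+1→OOX/X.X/OX.; (2,2)=+1→OOX/X.X/O.X
ply 4, O at OOX/XXX/O.. | (2,1)=-1→OOX/XXX/OO.*; (2,2)=-1→OOX/XXX/O.O
ply 5, X at OOX/XXX/OO. | (2,2)=+1→OOX/XXX/OOX*
ply 6: OOX/XXX/OOX is terminal -1 (O); from O.X/X../O.. depth 7

PV length from [O.X/X../O..]: 5 plies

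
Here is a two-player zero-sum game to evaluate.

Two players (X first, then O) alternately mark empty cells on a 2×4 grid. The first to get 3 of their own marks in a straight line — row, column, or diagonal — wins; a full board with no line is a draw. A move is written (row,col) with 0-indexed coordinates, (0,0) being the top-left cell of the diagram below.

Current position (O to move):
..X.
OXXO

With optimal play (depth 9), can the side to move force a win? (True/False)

ply 1, O at ..X./OXXO | (0,0)=+0→O.X./OXXO*; (0,1)=+0→.OX./OXXO; (0,3)=+0→..XO/OXXO
ply 2, X at O.X./OXXO | (0,1)=+0→OXX./OXXO*; (0,3)=+0→O.XX/OXXO
ply 3, O at OXX./OXXO | (0,3)=+0→OXXO/OXXO*
ply 4: OXXO/OXXO is terminal +0 (X); from ..X./OXXO depth 9

O winning at [..X./OXXO]: False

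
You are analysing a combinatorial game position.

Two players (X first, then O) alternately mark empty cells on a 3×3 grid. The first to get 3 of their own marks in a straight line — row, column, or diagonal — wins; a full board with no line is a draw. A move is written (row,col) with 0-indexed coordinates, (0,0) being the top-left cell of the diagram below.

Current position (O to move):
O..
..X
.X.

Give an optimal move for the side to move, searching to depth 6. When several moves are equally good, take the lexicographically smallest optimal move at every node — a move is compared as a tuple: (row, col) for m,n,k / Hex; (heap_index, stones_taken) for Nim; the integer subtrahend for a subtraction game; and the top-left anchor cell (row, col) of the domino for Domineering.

O's best at [O../..X/.X.]: (0,2)

[O../..X/.X.] O move#1: (0,1):-1/OO./..X/.X., (0,2):+1/O.O/..X/.X.*, (1,0):-1/O../O.X/.X., (1,1):-1/O../.OX/.X., (2,0):+1/O../..X/OX., (2,2):-1/O../..X/.XO
[O.O/..X/.X.] X move#2: (0,1):-1/OXO/..X/.X.*, (1,0):-1/O.O/X.X/.X., (1,1):-1/O.O/.XX/.X., (2,0):-1/O.O/..X/XX., (2,2):-1/O.O/..X/.XX
[OXO/..X/.X.] O move#3: (1,0):-1/OXO/O.X/.X., (1,1):+1/OXO/.OX/.X.*, (2,0):-1/OXO/..X/OX., (2,2):-1/OXO/..X/.XO
[OXO/.OX/.X.] X move#4: (1,0):-1/OXO/XOX/.X.*, (2,0):-1/OXO/.OX/XX., (2,2):-1/OXO/.OX/.XX
[OXO/XOX/.X.] O move#5: (2,0):+1/OXO/XOX/OX.*, (2,2):+1/OXO/XOX/.XO
[OXO/XOX/OX.] end (terminal -1, X#6); searched O../..X/.X. to 6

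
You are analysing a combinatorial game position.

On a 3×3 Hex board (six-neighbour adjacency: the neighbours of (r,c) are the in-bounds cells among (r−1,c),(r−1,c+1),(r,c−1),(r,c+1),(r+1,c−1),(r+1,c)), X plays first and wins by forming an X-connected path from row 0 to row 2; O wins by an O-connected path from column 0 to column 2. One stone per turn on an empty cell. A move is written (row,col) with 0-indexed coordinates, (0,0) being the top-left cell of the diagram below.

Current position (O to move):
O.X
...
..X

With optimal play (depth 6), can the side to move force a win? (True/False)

ply 1, O at O.X/.../..X | (0,1)=-1→OOX/.../..X*; (1,0)=-1→O.X/O../..X; (1,1)=-1→O.X/.O./..X; (1,2)=-1→O.X/..O/..X; (2,0)=-1→O.X/.../O.X; (2,1)=-1→O.X/.../.OX
ply 2, X at OOX/.../..X | (1,0)=+1→OOX/X../..X*; (1,1)=+1→OOX/.X./..X; (1,2)=+1→OOX/..X/..X; (2,0)=+1→OOX/.../X.X; (2,1)=+1→OOX/.../.XX
ply 3, O at OOX/X../..X | (1,1)=-1→OOX/XO./..X*; (1,2)=-1→OOX/X.O/..X; (2,0)=-1→OOX/X../O.X; (2,1)=-1→OOX/X../.OX
ply 4, X at OOX/XO./..X | (1,2)=+1→OOX/XOX/..X*; (2,0)=-1→OOX/XO./X.X; (2,1)=-1→OOX/XO./.XX
ply 5: OOX/XOX/..X is terminal -1 (O); from O.X/.../..X depth 6

O winning at [O.X/.../..X]: False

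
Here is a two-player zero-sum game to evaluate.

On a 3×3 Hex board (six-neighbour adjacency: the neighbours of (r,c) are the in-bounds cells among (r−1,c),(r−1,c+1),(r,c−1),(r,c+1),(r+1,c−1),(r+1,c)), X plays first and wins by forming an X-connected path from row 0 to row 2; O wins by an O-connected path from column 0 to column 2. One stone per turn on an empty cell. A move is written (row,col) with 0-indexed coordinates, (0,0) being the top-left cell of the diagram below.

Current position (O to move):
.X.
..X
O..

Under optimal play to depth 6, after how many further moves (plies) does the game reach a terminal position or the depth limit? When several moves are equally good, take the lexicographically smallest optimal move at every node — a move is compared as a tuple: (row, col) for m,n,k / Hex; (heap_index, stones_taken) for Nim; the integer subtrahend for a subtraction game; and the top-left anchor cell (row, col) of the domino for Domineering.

p1 O@[.X./..X/O..]: (0,0)[OX./..X/O..]-1* (0,2)[.XO/..X/O..]-1 (1,0)[.X./O.X/O..]-1 (1,1)[.X./.OX/O..]-1 (2,1)[.X./..X/OO.]-1 (2,2)[.X./..X/O.O]-1
p2 X@[OX./..X/O..]: (0,2)[OXX/..X/O..]+1* (1,0)[OX./X.X/O..]+1 (1,1)[OX./.XX/O..]+1 (2,1)[OX./..X/OX.]+1 (2,2)[OX./..X/O.X]+1
p3 O@[OXX/..X/O..]: (1,0)[OXX/O.X/O..]-1* (1,1)[OXX/.OX/O..]-1 (2,1)[OXX/..X/OO.]-1 (2,2)[OXX/..X/O.O]-1
p4 X@[OXX/O.X/O..]: (1,1)[OXX/OXX/O..]+1* (2,1)[OXX/O.X/OX.]+1 (2,2)[OXX/O.X/O.X]+1
p5 O@[OXX/OXX/O..]: (2,1)[OXX/OXX/OO.]-1* (2,2)[OXX/OXX/O.O]-1
p6 X@[OXX/OXX/OO.]: (2,2)[OXX/OXX/OOX]+1*
p7 O@[OXX/OXX/OOX] terminal -1; root [.X./..X/O..] d6

PV length from [.X./..X/O..]: 6 plies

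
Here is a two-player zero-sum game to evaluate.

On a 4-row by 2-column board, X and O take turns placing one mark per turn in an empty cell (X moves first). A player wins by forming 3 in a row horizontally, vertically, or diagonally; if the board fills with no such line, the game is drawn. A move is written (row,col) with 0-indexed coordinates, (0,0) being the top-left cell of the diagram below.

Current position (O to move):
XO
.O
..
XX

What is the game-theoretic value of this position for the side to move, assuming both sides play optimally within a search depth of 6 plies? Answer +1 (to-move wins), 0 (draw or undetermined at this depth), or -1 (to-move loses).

ply 1, O at XO/.O/../XX | (1,0)=+0→XO/OO/../XX; (2,0)=+0→XO/.O/O./XX; (2,1)=+1→XO/.O/.O/XX*
ply 2: XO/.O/.O/XX is terminal -1 (X); from XO/.O/../XX depth 6

value(XO/.O/../XX, O) = +1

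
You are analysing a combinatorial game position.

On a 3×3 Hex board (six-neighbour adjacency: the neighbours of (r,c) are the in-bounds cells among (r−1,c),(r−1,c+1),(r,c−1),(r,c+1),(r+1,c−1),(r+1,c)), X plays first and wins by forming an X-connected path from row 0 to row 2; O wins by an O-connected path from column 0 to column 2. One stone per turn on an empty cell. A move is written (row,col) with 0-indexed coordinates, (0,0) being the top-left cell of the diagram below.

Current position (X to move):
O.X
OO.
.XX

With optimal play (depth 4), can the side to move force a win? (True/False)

X winning at [O.X/OO./.XX]: True

ply 1, X at O.X/OO./.XX | (0,1)=-1→OXX/OO./.XX; (1,2)=+1→O.X/OOX/.XX*; (2,0)=-1→O.X/OO./XXX
ply 2: O.X/OOX/.XX is terminal -1 (O); from O.X/OO./.XX depth 4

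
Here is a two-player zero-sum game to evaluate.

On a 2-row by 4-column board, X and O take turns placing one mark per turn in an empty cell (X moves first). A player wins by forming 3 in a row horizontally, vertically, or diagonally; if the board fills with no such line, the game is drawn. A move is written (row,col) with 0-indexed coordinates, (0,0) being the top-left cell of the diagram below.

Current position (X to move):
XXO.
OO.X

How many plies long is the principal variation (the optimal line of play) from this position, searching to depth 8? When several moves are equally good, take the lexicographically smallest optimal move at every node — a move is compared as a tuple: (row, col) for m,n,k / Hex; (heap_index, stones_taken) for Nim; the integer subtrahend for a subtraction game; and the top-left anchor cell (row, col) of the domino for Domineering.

[XXO./OO.X] X move#1: (0,3):-1/XXOX/OO.X, (1,2):+0/XXO./OOXX*
[XXO./OOXX] O move#2: (0,3):+0/XXOO/OOXX*
[XXOO/OOXX] end (terminal +0, X#3); searched XXO./OO.X to 8

PV length from [XXO./OO.X]: 2 plies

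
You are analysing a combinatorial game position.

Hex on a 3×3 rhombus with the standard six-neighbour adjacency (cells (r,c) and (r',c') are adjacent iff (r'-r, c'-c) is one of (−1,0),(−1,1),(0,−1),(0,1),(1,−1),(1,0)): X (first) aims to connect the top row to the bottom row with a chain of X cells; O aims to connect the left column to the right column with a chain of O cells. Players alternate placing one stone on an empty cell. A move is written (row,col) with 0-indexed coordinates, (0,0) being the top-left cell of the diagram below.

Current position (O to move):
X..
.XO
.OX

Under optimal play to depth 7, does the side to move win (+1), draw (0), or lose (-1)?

ply 1, O at X../.XO/.OX | (0,1)=-1→XO./.XO/.OX; (0,2)=-1→X.O/.XO/.OX; (1,0)=-1→X../OXO/.OX; (2,0)=+1→X../.XO/OOX*
ply 2: X../.XO/OOX is terminal -1 (X); from X../.XO/.OX depth 7

value(X../.XO/.OX, O) = +1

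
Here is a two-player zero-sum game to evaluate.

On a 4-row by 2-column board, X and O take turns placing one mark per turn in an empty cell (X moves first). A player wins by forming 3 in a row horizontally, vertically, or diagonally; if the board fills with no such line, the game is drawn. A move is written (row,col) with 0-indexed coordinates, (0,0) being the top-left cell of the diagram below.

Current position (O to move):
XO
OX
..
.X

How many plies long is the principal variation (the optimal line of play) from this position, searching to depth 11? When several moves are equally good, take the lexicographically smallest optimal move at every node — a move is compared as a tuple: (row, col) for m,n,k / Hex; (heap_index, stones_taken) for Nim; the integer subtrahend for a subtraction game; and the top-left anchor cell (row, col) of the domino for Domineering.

PV length from [XO/OX/../.X]: 3 plies

p1 O@[XO/OX/../.X]: (2,0)[XO/OX/O./.X]-1 (2,1)[XO/OX/.O/.X]+0* (3,0)[XO/OX/../OX]-1
p2 X@[XO/OX/.O/.X]: (2,0)[XO/OX/XO/.X]+0* (3,0)[XO/OX/.O/XX]+0
p3 O@[XO/OX/XO/.X]: (3,0)[XO/OX/XO/OX]+0*
p4 X@[XO/OX/XO/OX] terminal +0; root [XO/OX/../.X] d11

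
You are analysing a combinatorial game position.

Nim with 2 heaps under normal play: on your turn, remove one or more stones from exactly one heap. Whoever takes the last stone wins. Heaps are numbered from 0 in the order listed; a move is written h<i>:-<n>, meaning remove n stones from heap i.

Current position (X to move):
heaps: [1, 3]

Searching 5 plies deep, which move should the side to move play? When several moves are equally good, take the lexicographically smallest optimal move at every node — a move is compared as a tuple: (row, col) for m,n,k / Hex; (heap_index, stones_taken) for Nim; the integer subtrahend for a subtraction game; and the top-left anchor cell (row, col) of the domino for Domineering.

X's best at [(1,3)]: h1:-2

[(1,3)] X move#1: h0:-1:-1/(0,3), h1:-1:-1/(1,2), h1:-2:+1/(1,1)*, h1:-3:-1/(1,0)
[(1,1)] O move#2: h0:-1:-1/(0,1)*, h1:-1:-1/(1,0)
[(0,1)] X move#3: h1:-1:+1/(0,0)*
[(0,0)] end (terminal -1, O#4); searched (1,3) to 5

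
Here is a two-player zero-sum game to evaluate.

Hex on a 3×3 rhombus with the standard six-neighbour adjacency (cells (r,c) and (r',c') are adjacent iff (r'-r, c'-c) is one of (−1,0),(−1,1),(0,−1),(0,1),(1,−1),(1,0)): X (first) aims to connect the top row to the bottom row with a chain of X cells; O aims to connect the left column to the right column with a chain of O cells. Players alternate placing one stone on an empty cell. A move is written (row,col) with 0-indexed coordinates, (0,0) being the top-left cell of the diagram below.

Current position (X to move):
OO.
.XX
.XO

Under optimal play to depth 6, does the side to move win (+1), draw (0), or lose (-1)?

[OO./.XX/.XO] X move#1: (0,2):+1/OOX/.XX/.XO*, (1,0):-1/OO./XXX/.XO, (2,0):-1/OO./.XX/XXO
[OOX/.XX/.XO] end (terminal -1, O#2); searched OO./.XX/.XO to 6

value(OO./.XX/.XO, X) = +1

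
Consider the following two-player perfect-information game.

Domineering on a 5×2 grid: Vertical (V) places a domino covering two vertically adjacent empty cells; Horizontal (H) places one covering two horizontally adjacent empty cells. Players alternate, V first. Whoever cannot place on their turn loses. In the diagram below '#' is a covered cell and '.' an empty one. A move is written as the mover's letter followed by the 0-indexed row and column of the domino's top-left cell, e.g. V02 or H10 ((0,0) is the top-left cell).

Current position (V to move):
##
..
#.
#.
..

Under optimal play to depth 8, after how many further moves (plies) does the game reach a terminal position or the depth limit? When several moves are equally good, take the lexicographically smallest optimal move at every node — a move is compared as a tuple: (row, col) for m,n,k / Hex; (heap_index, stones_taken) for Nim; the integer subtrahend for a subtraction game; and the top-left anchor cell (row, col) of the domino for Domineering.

p1 V@[##/../#./#./..]: V11[##/.#/##/#./..]-1* V21[##/../##/##/..]-1 V31[##/../#./##/.#]-1
p2 H@[##/.#/##/#./..]: H40[##/.#/##/#./##]+1*
p3 V@[##/.#/##/#./##] terminal -1; root [##/../#./#./..] d8

PV length from [##/../#./#./..]: 2 plies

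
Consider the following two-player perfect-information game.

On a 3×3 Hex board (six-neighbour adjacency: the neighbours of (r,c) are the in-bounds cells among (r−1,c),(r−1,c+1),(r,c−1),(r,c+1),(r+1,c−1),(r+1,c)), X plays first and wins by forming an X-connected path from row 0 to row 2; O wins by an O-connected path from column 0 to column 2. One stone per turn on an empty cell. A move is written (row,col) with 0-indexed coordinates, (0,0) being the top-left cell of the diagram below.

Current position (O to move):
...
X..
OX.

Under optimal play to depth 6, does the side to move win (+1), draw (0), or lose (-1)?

value(.../X../OX., O) = +1

[.../X../OX.] O move#1: (0,0):-1/O../X../OX., (0,1):-1/.O./X../OX., (0,2):-1/..O/X../OX., (1,1):+1/.../XO./OX.*, (1,2):-1/.../X.O/OX., (2,2):-1/.../X../OXO
[.../XO./OX.] X move#2: (0,0):-1/X../XO./OX.*, (0,1):-1/.X./XO./OX., (0,2):-1/..X/XO./OX., (1,2):-1/.../XOX/OX., (2,2):-1/.../XO./OXX
[X../XO./OX.] O move#3: (0,1):+1/XO./XO./OX.*, (0,2):+1/X.O/XO./OX., (1,2):+1/X../XOO/OX., (2,2):+1/X../XO./OXO
[XO./XO./OX.] X move#4: (0,2):-1/XOX/XO./OX.*, (1,2):-1/XO./XOX/OX., (2,2):-1/XO./XO./OXX
[XOX/XO./OX.] O move#5: (1,2):+1/XOX/XOO/OX.*, (2,2):-1/XOX/XO./OXO
[XOX/XOO/OX.] end (terminal -1, X#6); searched .../X../OX. to 6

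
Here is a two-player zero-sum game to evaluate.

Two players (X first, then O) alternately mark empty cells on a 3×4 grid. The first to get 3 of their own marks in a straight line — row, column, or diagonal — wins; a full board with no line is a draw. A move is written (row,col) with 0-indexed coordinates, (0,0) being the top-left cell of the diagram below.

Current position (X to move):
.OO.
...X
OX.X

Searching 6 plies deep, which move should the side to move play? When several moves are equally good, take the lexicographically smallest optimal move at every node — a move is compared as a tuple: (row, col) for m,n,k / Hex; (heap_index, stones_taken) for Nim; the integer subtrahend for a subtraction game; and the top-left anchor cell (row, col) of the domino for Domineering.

[.OO./...X/OX.X] X move#1: (0,0):-1/XOO./...X/OX.X, (0,3):+1/.OOX/...X/OX.X*, (1,0):-1/.OO./X..X/OX.X, (1,1):-1/.OO./.X.X/OX.X, (1,2):-1/.OO./..XX/OX.X, (2,2):+1/.OO./...X/OXXX
[.OOX/...X/OX.X] end (terminal -1, O#2); searched .OO./...X/OX.X to 6

X's best at [.OO./...X/OX.X]: (0,3)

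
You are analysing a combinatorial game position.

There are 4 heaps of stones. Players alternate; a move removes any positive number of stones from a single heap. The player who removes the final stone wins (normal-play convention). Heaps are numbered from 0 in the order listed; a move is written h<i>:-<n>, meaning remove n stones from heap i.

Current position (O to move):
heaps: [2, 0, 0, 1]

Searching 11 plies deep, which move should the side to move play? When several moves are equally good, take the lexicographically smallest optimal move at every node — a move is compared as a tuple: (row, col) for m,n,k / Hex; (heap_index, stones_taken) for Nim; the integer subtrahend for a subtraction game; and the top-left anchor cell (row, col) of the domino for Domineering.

p1 O@[(2,0,0,1)]: h0:-1[(1,0,0,1)]+1* h0:-2[(0,0,0,1)]-1 h3:-1[(2,0,0,0)]-1
p2 X@[(1,0,0,1)]: h0:-1[(0,0,0,1)]-1* h3:-1[(1,0,0,0)]-1
p3 O@[(0,0,0,1)]: h3:-1[(0,0,0,0)]+1*
p4 X@[(0,0,0,0)] terminal -1; root [(2,0,0,1)] d11

O's best at [(2,0,0,1)]: h0:-1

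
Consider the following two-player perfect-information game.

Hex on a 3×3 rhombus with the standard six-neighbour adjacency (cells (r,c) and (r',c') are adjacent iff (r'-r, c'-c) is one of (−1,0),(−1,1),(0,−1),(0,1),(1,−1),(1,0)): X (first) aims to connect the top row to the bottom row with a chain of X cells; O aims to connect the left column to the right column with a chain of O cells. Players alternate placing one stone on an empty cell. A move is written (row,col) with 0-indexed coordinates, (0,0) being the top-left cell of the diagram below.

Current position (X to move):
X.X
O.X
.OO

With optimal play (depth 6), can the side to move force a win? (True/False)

X winning at [X.X/O.X/.OO]: False

[X.X/O.X/.OO] X move#1: (0,1):-1/XXX/O.X/.OO*, (1,1):-1/X.X/OXX/.OO, (2,0):-1/X.X/O.X/XOO
[XXX/O.X/.OO] O move#2: (1,1):+1/XXX/OOX/.OO*, (2,0):+1/XXX/O.X/OOO
[XXX/OOX/.OO] end (terminal -1, X#3); searched X.X/O.X/.OO to 6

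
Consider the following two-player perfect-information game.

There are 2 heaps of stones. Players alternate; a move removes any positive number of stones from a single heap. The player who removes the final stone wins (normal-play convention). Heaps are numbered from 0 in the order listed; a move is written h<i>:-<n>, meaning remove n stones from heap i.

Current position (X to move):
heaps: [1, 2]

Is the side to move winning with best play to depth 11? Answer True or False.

X winning at [(1,2)]: True

ply 1, X at (1,2) | h0:-1=-1→(0,2); h1:-1=+1→(1,1)*; h1:-2=-1→(1,0)
ply 2, O at (1,1) | h0:-1=-1→(0,1)*; h1:-1=-1→(1,0)
ply 3, X at (0,1) | h1:-1=+1→(0,0)*
ply 4: (0,0) is terminal -1 (O); from (1,2) depth 11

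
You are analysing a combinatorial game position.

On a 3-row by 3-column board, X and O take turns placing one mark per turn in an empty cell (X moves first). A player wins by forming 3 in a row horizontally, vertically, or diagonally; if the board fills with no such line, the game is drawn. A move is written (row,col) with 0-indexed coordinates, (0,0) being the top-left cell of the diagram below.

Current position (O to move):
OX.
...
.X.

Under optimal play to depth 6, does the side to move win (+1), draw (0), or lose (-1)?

value(OX./.../.X., O) = +1

[OX./.../.X.] O move#1: (0,2):-1/OXO/.../.X., (1,0):-1/OX./O../.X., (1,1):+1/OX./.O./.X.*, (1,2):-1/OX./..O/.X., (2,0):-1/OX./.../OX., (2,2):-1/OX./.../.XO
[OX./.O./.X.] X move#2: (0,2):-1/OXX/.O./.X.*, (1,0):-1/OX./XO./.X., (1,2):-1/OX./.OX/.X., (2,0):-1/OX./.O./XX., (2,2):-1/OX./.O./.XX
[OXX/.O./.X.] O move#3: (1,0):+1/OXX/OO./.X.*, (1,2):+1/OXX/.OO/.X., (2,0):+1/OXX/.O./OX., (2,2):+1/OXX/.O./.XO
[OXX/OO./.X.] X move#4: (1,2):-1/OXX/OOX/.X.*, (2,0):-1/OXX/OO./XX., (2,2):-1/OXX/OO./.XX
[OXX/OOX/.X.] O move#5: (2,0):+1/OXX/OOX/OX.*, (2,2):+1/OXX/OOX/.XO
[OXX/OOX/OX.] end (terminal -1, X#6); searched OX./.../.X. to 6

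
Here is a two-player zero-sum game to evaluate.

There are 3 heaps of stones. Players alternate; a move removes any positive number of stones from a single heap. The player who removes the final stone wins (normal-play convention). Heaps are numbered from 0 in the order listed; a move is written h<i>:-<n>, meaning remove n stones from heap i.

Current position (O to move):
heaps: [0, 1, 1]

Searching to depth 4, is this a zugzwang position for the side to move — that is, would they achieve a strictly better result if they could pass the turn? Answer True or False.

p1 O@[(0,1,1)]: h1:-1[(0,0,1)]-1* h2:-1[(0,1,0)]-1
p2 X@[(0,0,1)]: h2:-1[(0,0,0)]+1*
p3 O@[(0,0,0)] terminal -1; root [(0,1,1)] d4
if O skipped the turn, X would face:
~ p1 X@[(0,1,1)]: h1:-1[(0,0,1)]-1* h2:-1[(0,1,0)]-1
~ p2 O@[(0,0,1)]: h2:-1[(0,0,0)]+1*
~ p3 X@[(0,0,0)] terminal -1; root [(0,1,1)] d4
compare (O): move=-1 vs pass=+1

zugzwang((0,1,1), O) = True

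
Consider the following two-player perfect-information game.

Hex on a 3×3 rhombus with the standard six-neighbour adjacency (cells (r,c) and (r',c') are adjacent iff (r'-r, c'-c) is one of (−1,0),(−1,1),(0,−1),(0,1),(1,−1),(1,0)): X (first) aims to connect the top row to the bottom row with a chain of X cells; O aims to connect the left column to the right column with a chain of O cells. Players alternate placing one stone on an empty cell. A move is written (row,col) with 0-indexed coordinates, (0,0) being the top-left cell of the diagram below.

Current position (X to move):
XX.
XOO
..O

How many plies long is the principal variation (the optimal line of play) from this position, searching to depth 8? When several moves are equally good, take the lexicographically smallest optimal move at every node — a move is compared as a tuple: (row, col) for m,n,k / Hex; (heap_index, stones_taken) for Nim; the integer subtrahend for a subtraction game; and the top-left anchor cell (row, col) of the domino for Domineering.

PV length from [XX./XOO/..O]: 1 ply

[XX./XOO/..O] X move#1: (0,2):-1/XXX/XOO/..O, (2,0):+1/XX./XOO/X.O*, (2,1):-1/XX./XOO/.XO
[XX./XOO/X.O] end (terminal -1, O#2); searched XX./XOO/..O to 8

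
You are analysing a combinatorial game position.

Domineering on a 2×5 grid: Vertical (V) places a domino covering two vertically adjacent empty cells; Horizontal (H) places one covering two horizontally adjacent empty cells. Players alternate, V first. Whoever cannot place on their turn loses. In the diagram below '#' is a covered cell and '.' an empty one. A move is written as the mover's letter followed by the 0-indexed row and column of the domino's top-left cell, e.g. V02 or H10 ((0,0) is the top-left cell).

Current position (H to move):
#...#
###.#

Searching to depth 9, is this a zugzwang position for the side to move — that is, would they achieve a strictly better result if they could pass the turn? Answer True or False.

zugzwang(#...#/###.#, H) = False

ply 1, H at #...#/###.# | H01=-1→###.#/###.#; H02=+1→#.###/###.#*
ply 2: #.###/###.# is terminal -1 (V); from #...#/###.# depth 9
pass branch (V moves first from the same position):
  | ply 1, V at #...#/###.# | V03=-1→#..##/#####*
  | ply 2, H at #..##/##### | H01=+1→#####/#####*
  | ply 3: #####/##### is terminal -1 (V); from #...#/###.# depth 9
H moving scores +1; H passing scores +1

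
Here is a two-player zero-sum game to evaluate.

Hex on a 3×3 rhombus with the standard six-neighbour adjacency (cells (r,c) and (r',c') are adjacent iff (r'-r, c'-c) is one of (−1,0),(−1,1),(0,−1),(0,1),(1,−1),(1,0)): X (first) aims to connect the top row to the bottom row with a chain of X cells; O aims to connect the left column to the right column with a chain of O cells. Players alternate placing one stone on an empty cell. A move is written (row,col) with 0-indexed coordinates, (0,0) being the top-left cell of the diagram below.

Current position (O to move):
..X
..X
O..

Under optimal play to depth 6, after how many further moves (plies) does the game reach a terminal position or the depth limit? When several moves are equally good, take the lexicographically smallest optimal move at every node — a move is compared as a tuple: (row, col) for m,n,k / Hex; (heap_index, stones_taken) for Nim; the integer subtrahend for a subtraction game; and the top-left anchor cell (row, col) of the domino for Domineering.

p1 O@[..X/..X/O..]: (0,0)[O.X/..X/O..]-1* (0,1)[.OX/..X/O..]-1 (1,0)[..X/O.X/O..]-1 (1,1)[..X/.OX/O..]-1 (2,1)[..X/..X/OO.]-1 (2,2)[..X/..X/O.O]-1
p2 X@[O.X/..X/O..]: (0,1)[OXX/..X/O..]+1* (1,0)[O.X/X.X/O..]+1 (1,1)[O.X/.XX/O..]+1 (2,1)[O.X/..X/OX.]+1 (2,2)[O.X/..X/O.X]+1
p3 O@[OXX/..X/O..]: (1,0)[OXX/O.X/O..]-1* (1,1)[OXX/.OX/O..]-1 (2,1)[OXX/..X/OO.]-1 (2,2)[OXX/..X/O.O]-1
p4 X@[OXX/O.X/O..]: (1,1)[OXX/OXX/O..]+1* (2,1)[OXX/O.X/OX.]+1 (2,2)[OXX/O.X/O.X]+1
p5 O@[OXX/OXX/O..]: (2,1)[OXX/OXX/OO.]-1* (2,2)[OXX/OXX/O.O]-1
p6 X@[OXX/OXX/OO.]: (2,2)[OXX/OXX/OOX]+1*
p7 O@[OXX/OXX/OOX] terminal -1; root [..X/..X/O..] d6

PV length from [..X/..X/O..]: 6 plies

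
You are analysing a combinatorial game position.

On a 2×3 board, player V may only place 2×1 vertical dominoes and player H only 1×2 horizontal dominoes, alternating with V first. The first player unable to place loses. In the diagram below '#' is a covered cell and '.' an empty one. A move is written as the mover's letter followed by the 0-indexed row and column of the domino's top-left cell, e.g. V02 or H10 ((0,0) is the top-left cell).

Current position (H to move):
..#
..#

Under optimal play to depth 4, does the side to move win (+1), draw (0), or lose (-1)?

value(..#/..#, H) = +1

p1 H@[..#/..#]: H00[###/..#]+1* H10[..#/###]+1
p2 V@[###/..#] terminal -1; root [..#/..#] d4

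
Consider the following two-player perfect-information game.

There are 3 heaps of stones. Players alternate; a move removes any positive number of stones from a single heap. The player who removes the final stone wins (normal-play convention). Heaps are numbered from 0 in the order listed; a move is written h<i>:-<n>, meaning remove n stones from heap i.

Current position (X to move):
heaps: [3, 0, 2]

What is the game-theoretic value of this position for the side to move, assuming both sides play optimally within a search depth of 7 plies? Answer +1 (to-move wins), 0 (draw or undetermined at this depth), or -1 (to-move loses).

value((3,0,2), X) = +1

p1 X@[(3,0,2)]: h0:-1[(2,0,2)]+1* h0:-2[(1,0,2)]-1 h0:-3[(0,0,2)]-1 h2:-1[(3,0,1)]-1 h2:-2[(3,0,0)]-1
p2 O@[(2,0,2)]: h0:-1[(1,0,2)]-1* h0:-2[(0,0,2)]-1 h2:-1[(2,0,1)]-1 h2:-2[(2,0,0)]-1
p3 X@[(1,0,2)]: h0:-1[(0,0,2)]-1 h2:-1[(1,0,1)]+1* h2:-2[(1,0,0)]-1
p4 O@[(1,0,1)]: h0:-1[(0,0,1)]-1* h2:-1[(1,0,0)]-1
p5 X@[(0,0,1)]: h2:-1[(0,0,0)]+1*
p6 O@[(0,0,0)] terminal -1; root [(3,0,2)] d7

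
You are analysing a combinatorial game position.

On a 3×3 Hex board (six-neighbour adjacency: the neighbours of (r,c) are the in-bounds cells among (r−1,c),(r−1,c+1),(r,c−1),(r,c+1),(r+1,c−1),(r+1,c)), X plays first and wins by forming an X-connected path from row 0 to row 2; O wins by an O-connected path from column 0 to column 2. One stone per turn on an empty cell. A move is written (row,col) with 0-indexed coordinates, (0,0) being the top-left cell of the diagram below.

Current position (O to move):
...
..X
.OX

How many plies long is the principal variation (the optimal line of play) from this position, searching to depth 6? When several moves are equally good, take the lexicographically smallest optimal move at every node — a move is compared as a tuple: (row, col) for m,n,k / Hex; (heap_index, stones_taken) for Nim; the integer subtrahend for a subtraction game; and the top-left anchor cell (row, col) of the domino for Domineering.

p1 O@[.../..X/.OX]: (0,0)[O../..X/.OX]-1* (0,1)[.O./..X/.OX]-1 (0,2)[..O/..X/.OX]-1 (1,0)[.../O.X/.OX]-1 (1,1)[.../.OX/.OX]-1 (2,0)[.../..X/OOX]-1
p2 X@[O../..X/.OX]: (0,1)[OX./..X/.OX]+1* (0,2)[O.X/..X/.OX]+1 (1,0)[O../X.X/.OX]+1 (1,1)[O../.XX/.OX]+1 (2,0)[O../..X/XOX]+1
p3 O@[OX./..X/.OX]: (0,2)[OXO/..X/.OX]-1* (1,0)[OX./O.X/.OX]-1 (1,1)[OX./.OX/.OX]-1 (2,0)[OX./..X/OOX]-1
p4 X@[OXO/..X/.OX]: (1,0)[OXO/X.X/.OX]+1* (1,1)[OXO/.XX/.OX]+1 (2,0)[OXO/..X/XOX]+1
p5 O@[OXO/X.X/.OX]: (1,1)[OXO/XOX/.OX]-1* (2,0)[OXO/X.X/OOX]-1
p6 X@[OXO/XOX/.OX]: (2,0)[OXO/XOX/XOX]+1*
p7 O@[OXO/XOX/XOX] terminal -1; root [.../..X/.OX] d6

PV length from [.../..X/.OX]: 6 plies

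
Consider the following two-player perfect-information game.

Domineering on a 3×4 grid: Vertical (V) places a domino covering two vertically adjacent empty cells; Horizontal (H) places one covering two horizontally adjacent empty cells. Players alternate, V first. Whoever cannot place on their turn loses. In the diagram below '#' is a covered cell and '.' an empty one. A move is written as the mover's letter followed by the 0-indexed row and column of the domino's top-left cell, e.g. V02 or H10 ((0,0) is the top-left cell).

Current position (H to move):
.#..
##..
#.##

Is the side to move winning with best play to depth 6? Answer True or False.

H winning at [.#../##../#.##]: True

ply 1, H at .#../##../#.## | H02=+1→.###/##../#.##*; H12=+1→.#../####/#.##
ply 2: .###/##../#.## is terminal -1 (V); from .#../##../#.## depth 6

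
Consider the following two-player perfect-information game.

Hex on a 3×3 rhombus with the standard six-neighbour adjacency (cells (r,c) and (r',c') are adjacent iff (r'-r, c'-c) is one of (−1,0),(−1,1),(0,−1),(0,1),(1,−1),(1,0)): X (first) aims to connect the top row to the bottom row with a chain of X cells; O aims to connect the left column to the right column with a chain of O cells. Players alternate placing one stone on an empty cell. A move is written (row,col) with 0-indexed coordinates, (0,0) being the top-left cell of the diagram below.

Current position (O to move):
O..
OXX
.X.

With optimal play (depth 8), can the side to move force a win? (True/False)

O winning at [O../OXX/.X.]: False

ply 1, O at O../OXX/.X. | (0,1)=-1→OO./OXX/.X.*; (0,2)=-1→O.O/OXX/.X.; (2,0)=-1→O../OXX/OX.; (2,2)=-1→O../OXX/.XO
ply 2, X at OO./OXX/.X. | (0,2)=+1→OOX/OXX/.X.*; (2,0)=-1→OO./OXX/XX.; (2,2)=-1→OO./OXX/.XX
ply 3: OOX/OXX/.X. is terminal -1 (O); from O../OXX/.X. depth 8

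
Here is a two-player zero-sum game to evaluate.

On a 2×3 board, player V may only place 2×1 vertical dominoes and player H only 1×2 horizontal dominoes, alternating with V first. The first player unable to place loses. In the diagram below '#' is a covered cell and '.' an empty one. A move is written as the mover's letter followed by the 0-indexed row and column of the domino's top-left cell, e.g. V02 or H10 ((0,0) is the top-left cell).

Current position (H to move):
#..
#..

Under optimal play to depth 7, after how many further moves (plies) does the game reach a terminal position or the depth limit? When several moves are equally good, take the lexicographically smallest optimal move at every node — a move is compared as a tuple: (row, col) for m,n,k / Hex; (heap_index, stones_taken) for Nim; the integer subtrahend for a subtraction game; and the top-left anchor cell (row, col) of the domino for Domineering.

PV length from [#../#..]: 1 ply

p1 H@[#../#..]: H01[###/#..]+1* H11[#../###]+1
p2 V@[###/#..] terminal -1; root [#../#..] d7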